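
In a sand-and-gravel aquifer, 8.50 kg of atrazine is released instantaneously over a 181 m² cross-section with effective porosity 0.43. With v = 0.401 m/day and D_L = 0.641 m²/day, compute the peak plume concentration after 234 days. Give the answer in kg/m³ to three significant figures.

0.00252 kg/m³

The peak of an instantaneous 1D plume sits at x = vt; there the Gaussian factor is 1 and C_max = M/(n_e·A·√(4πDt)), where n_e·A is the pore area the mass is dissolved in.
√(4πDt) = √(4π × 0.641 × 234) = 43.42 m, so C_max = 8.50/(0.43 × 181 × 43.42) = 0.00252 kg/m³.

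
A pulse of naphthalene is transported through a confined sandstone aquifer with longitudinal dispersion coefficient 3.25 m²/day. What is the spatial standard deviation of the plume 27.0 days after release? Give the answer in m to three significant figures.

Dispersive spreading gives a Gaussian with σ² = 2Dt; advection only shifts the center.
σ = √(2 × 3.25 × 27.0) = 13.2 m.

13.2 m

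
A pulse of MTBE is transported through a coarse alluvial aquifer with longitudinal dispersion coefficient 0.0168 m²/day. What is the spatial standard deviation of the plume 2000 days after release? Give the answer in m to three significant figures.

Dispersive spreading gives a Gaussian with σ² = 2Dt; advection only shifts the center.
σ = √(2 × 0.0168 × 2000) = 8.20 m.

8.20 m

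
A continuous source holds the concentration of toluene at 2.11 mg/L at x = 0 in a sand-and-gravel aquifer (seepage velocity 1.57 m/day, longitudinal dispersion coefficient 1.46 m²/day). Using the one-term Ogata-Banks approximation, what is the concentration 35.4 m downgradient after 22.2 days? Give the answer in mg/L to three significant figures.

0.998 mg/L

For a continuous step input, C/C₀ ≈ ½·erfc((x−vt)/(2√(Dt))).
vt = 1.57 × 22.2 = 34.854 m and 2√(Dt) = 2√(1.46 × 22.2) = 11.39 m.
Argument (x−vt)/(2√(Dt)) = (35.4 − 34.854)/11.39 = 0.04794; ½·erfc(0.04794) = 0.4730.
C = 2.11 × 0.4730 = 0.998 mg/L.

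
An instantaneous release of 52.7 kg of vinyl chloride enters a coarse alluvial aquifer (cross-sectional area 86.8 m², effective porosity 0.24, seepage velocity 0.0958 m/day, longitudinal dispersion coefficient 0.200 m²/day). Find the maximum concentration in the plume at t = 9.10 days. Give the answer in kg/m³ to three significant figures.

0.529 kg/m³

The peak of an instantaneous 1D plume sits at x = vt; there the Gaussian factor is 1 and C_max = M/(n_e·A·√(4πDt)), where n_e·A is the pore area the mass is dissolved in.
√(4πDt) = √(4π × 0.200 × 9.10) = 4.782 m, so C_max = 52.7/(0.24 × 86.8 × 4.782) = 0.529 kg/m³.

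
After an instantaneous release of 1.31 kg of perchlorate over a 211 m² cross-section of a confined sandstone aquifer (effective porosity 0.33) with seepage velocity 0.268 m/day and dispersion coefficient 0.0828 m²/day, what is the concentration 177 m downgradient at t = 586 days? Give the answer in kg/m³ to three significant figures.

9.80e-05 kg/m³

For an instantaneous plane source, C(x,t) = M/(n_e·A·√(4πDt)) · exp(−(x−vt)²/(4Dt)), with n_e·A the pore (flow) area.
Plume center vt = 0.268 × 586 = 157.048 m, so the well at 177 m is 19.952 m downgradient of the peak.
√(4πDt) = 24.69 m, giving peak height M/(n_e·A·√(4πDt)) = 1.31/(0.33 × 211 × 24.69) = 0.0007620 kg/m³.
(x−vt)²/(4Dt) = (19.952)²/(4 × 0.0828 × 586) = 2.051; exp(−2.051) = 0.1286.
C = 0.0007620 × 0.1286 = 9.80e-05 kg/m³.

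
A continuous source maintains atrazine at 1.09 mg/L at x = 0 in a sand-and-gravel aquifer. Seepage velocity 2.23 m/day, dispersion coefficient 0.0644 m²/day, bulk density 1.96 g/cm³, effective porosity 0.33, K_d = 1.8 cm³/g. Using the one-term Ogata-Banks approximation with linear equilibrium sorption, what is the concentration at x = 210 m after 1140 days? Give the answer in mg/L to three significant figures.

1.07 mg/L

Retardation factor R = 1 + ρ_b·K_d/n = 1 + 1.96 × 1.8/0.33 = 11.69.
Sorption retards both mechanisms: v_R = v/R = 0.1908 m/day, D_R = D/R = 0.005509 m²/day.
v_R·t = 0.1908 × 1140 = 217.512 m; 2√(D_R t) = 5.012 m; argument = (210 − 217.512)/5.012 = -1.499.
C = C₀ × ½·erfc(-1.499) = 1.09 × 0.9830 = 1.07 mg/L.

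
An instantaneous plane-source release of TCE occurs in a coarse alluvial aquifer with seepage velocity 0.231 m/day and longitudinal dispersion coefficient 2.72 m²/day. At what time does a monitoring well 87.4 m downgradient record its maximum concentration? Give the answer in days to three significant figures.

For the 1D instantaneous-source solution, setting ∂C/∂t = 0 at fixed x gives v²t² + 2Dt − x² = 0, so t = (√(D² + v²x²) − D)/v².
√(D² + v²x²) = √(2.72² + 0.231² × 87.4²) = 20.37; v² = 0.053361.
t = (20.37 − 2.72)/0.053361 = 331 days (vs. the pure-advection estimate x/v = 378 d).

331 days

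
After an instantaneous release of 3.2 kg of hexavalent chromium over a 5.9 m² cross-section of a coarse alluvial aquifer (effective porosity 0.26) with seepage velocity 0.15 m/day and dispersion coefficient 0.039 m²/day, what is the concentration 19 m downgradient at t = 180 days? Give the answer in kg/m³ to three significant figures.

0.0227 kg/m³

For an instantaneous plane source, C(x,t) = M/(n_e·A·√(4πDt)) · exp(−(x−vt)²/(4Dt)), with n_e·A the pore (flow) area.
Plume center vt = 0.15 × 180 = 27 m, so the well at 19 m is 8 m upgradient of the peak.
√(4πDt) = 9.392 m, giving peak height M/(n_e·A·√(4πDt)) = 3.2/(0.26 × 5.9 × 9.392) = 0.2221 kg/m³.
(x−vt)²/(4Dt) = (-8)²/(4 × 0.039 × 180) = 2.279; exp(−2.279) = 0.1024.
C = 0.2221 × 0.1024 = 0.0227 kg/m³.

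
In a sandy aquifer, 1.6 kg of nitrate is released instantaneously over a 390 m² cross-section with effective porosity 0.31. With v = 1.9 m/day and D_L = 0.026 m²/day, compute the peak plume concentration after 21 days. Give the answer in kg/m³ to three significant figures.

0.00505 kg/m³

The peak of an instantaneous 1D plume sits at x = vt; there the Gaussian factor is 1 and C_max = M/(n_e·A·√(4πDt)), where n_e·A is the pore area the mass is dissolved in.
√(4πDt) = √(4π × 0.026 × 21) = 2.619 m, so C_max = 1.6/(0.31 × 390 × 2.619) = 0.00505 kg/m³.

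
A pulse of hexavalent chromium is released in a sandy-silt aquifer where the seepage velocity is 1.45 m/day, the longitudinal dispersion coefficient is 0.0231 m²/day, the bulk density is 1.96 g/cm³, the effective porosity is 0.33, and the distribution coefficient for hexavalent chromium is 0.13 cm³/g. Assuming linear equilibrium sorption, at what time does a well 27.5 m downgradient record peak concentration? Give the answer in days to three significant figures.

33.6 days

Retardation factor R = 1 + ρ_b·K_d/n = 1 + 1.96 × 0.13/0.33 = 1.772.
Sorption retards both mechanisms: v_R = v/R = 0.8183 m/day, D_R = D/R = 0.01304 m²/day.
Peak time from v_R²t² + 2D_R t − x² = 0: t = (√(D_R² + v_R²x²) − D_R)/v_R².
√(D_R² + v_R²x²) = √(0.01304² + 0.8183² × 27.5²) = 22.50; v_R² = 0.6696.
t = (22.50 − 0.01304)/0.6696 = 33.6 days.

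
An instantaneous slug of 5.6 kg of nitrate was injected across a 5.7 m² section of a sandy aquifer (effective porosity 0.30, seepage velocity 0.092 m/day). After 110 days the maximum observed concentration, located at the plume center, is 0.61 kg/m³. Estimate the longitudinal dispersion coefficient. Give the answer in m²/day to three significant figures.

At the plume center C_max = M/(n_e·A·√(4πDt)), so D = M²/(4πt·(n_e·A·C_max)²).
n_e·A·C_max = 0.30 × 5.7 × 0.61 = 1.043 kg/m.
D = 5.6²/(4π × 110 × 1.043²) = 0.0209 m²/day.

0.0209 m²/day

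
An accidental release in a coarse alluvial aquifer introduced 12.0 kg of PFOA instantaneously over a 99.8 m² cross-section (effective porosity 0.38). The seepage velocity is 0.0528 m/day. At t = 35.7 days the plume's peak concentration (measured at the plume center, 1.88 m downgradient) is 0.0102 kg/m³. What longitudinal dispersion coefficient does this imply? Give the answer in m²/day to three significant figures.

At the plume center C_max = M/(n_e·A·√(4πDt)), so D = M²/(4πt·(n_e·A·C_max)²).
n_e·A·C_max = 0.38 × 99.8 × 0.0102 = 0.3868 kg/m.
D = 12.0²/(4π × 35.7 × 0.3868²) = 2.15 m²/day.

2.15 m²/day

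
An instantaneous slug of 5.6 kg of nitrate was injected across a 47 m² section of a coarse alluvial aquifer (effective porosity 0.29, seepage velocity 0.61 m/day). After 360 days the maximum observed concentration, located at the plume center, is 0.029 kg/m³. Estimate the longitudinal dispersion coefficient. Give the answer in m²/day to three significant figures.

0.0444 m²/day

At the plume center C_max = M/(n_e·A·√(4πDt)), so D = M²/(4πt·(n_e·A·C_max)²).
n_e·A·C_max = 0.29 × 47 × 0.029 = 0.3953 kg/m.
D = 5.6²/(4π × 360 × 0.3953²) = 0.0444 m²/day.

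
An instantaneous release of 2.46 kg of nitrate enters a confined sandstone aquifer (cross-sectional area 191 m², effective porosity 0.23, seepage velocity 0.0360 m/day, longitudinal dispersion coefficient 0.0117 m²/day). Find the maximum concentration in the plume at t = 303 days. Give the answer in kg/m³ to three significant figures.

The peak of an instantaneous 1D plume sits at x = vt; there the Gaussian factor is 1 and C_max = M/(n_e·A·√(4πDt)), where n_e·A is the pore area the mass is dissolved in.
√(4πDt) = √(4π × 0.0117 × 303) = 6.675 m, so C_max = 2.46/(0.23 × 191 × 6.675) = 0.00839 kg/m³.

0.00839 kg/m³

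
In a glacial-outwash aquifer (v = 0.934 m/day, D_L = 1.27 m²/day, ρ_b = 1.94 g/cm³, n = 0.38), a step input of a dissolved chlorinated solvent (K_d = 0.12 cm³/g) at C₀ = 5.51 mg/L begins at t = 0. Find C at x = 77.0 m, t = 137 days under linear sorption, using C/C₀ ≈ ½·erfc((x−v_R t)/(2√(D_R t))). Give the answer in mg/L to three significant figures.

3.10 mg/L

Retardation factor R = 1 + ρ_b·K_d/n = 1 + 1.94 × 0.12/0.38 = 1.613.
Sorption retards both mechanisms: v_R = v/R = 0.5790 m/day, D_R = D/R = 0.7874 m²/day.
v_R·t = 0.5790 × 137 = 79.323 m; 2√(D_R t) = 20.77 m; argument = (77.0 − 79.323)/20.77 = -0.1118.
C = C₀ × ½·erfc(-0.1118) = 5.51 × 0.5628 = 3.10 mg/L.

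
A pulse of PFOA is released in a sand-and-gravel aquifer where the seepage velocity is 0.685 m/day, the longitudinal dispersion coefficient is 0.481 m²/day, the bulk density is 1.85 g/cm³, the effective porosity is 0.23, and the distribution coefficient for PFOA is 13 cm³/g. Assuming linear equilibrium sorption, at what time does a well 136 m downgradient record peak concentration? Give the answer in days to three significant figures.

20900 days

Retardation factor R = 1 + ρ_b·K_d/n = 1 + 1.85 × 13/0.23 = 105.6.
Sorption retards both mechanisms: v_R = v/R = 0.006487 m/day, D_R = D/R = 0.004555 m²/day.
Peak time from v_R²t² + 2D_R t − x² = 0: t = (√(D_R² + v_R²x²) − D_R)/v_R².
√(D_R² + v_R²x²) = √(0.004555² + 0.006487² × 136²) = 0.8822; v_R² = 4.208e-05.
t = (0.8822 − 0.004555)/4.208e-05 = 20900 days.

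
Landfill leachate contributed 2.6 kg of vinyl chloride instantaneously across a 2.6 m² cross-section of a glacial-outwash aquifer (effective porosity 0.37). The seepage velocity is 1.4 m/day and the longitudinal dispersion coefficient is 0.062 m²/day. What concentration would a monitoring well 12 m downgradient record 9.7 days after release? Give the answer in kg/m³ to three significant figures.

0.348 kg/m³

For an instantaneous plane source, C(x,t) = M/(n_e·A·√(4πDt)) · exp(−(x−vt)²/(4Dt)), with n_e·A the pore (flow) area.
Plume center vt = 1.4 × 9.7 = 13.58 m, so the well at 12 m is 1.58 m upgradient of the peak.
√(4πDt) = 2.749 m, giving peak height M/(n_e·A·√(4πDt)) = 2.6/(0.37 × 2.6 × 2.749) = 0.9832 kg/m³.
(x−vt)²/(4Dt) = (-1.58)²/(4 × 0.062 × 9.7) = 1.038; exp(−1.038) = 0.3542.
C = 0.9832 × 0.3542 = 0.348 kg/m³.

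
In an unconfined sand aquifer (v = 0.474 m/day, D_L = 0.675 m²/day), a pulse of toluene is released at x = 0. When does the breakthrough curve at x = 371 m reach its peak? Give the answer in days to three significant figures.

780 days

For the 1D instantaneous-source solution, setting ∂C/∂t = 0 at fixed x gives v²t² + 2Dt − x² = 0, so t = (√(D² + v²x²) − D)/v².
√(D² + v²x²) = √(0.675² + 0.474² × 371²) = 175.9; v² = 0.224676.
t = (175.9 − 0.675)/0.224676 = 780 days (vs. the pure-advection estimate x/v = 783 d).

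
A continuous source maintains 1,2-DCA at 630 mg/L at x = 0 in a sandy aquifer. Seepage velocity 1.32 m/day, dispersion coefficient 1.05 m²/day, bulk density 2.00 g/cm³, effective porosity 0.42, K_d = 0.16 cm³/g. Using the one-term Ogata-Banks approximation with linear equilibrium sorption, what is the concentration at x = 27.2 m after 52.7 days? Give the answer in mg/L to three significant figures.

592 mg/L

Retardation factor R = 1 + ρ_b·K_d/n = 1 + 2.00 × 0.16/0.42 = 1.762.
Sorption retards both mechanisms: v_R = v/R = 0.7491 m/day, D_R = D/R = 0.5959 m²/day.
v_R·t = 0.7491 × 52.7 = 39.47757 m; 2√(D_R t) = 11.21 m; argument = (27.2 − 39.47757)/11.21 = -1.095.
C = C₀ × ½·erfc(-1.095) = 630 × 0.9393 = 592 mg/L.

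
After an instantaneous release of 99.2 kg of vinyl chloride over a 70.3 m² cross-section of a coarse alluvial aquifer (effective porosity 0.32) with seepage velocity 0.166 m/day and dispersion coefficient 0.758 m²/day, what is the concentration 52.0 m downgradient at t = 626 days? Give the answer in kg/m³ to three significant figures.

0.0138 kg/m³

For an instantaneous plane source, C(x,t) = M/(n_e·A·√(4πDt)) · exp(−(x−vt)²/(4Dt)), with n_e·A the pore (flow) area.
Plume center vt = 0.166 × 626 = 103.916 m, so the well at 52.0 m is 51.916 m upgradient of the peak.
√(4πDt) = 77.22 m, giving peak height M/(n_e·A·√(4πDt)) = 99.2/(0.32 × 70.3 × 77.22) = 0.05711 kg/m³.
(x−vt)²/(4Dt) = (-51.916)²/(4 × 0.758 × 626) = 1.420; exp(−1.420) = 0.2417.
C = 0.05711 × 0.2417 = 0.0138 kg/m³.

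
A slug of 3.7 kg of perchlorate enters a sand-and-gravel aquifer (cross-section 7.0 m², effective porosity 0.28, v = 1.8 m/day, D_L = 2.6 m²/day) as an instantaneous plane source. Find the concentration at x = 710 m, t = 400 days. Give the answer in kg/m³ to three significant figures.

For an instantaneous plane source, C(x,t) = M/(n_e·A·√(4πDt)) · exp(−(x−vt)²/(4Dt)), with n_e·A the pore (flow) area.
Plume center vt = 1.8 × 400 = 720 m, so the well at 710 m is 10 m upgradient of the peak.
√(4πDt) = 114.3 m, giving peak height M/(n_e·A·√(4πDt)) = 3.7/(0.28 × 7.0 × 114.3) = 0.01652 kg/m³.
(x−vt)²/(4Dt) = (-10)²/(4 × 2.6 × 400) = 0.02404; exp(−0.02404) = 0.9762.
C = 0.01652 × 0.9762 = 0.0161 kg/m³.

0.0161 kg/m³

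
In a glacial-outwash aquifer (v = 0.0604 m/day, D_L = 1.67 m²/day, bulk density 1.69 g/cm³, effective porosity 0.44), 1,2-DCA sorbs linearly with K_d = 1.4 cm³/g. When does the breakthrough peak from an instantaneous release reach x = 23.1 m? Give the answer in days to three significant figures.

885 days

Retardation factor R = 1 + ρ_b·K_d/n = 1 + 1.69 × 1.4/0.44 = 6.377.
Sorption retards both mechanisms: v_R = v/R = 0.009472 m/day, D_R = D/R = 0.2619 m²/day.
Peak time from v_R²t² + 2D_R t − x² = 0: t = (√(D_R² + v_R²x²) − D_R)/v_R².
√(D_R² + v_R²x²) = √(0.2619² + 0.009472² × 23.1²) = 0.3413; v_R² = 8.972e-05.
t = (0.3413 − 0.2619)/8.972e-05 = 885 days.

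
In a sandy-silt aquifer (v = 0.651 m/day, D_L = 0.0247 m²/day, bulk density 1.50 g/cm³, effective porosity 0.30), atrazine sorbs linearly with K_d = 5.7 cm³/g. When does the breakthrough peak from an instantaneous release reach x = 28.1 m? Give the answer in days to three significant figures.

Retardation factor R = 1 + ρ_b·K_d/n = 1 + 1.50 × 5.7/0.30 = 29.50.
Sorption retards both mechanisms: v_R = v/R = 0.02207 m/day, D_R = D/R = 0.0008373 m²/day.
Peak time from v_R²t² + 2D_R t − x² = 0: t = (√(D_R² + v_R²x²) − D_R)/v_R².
√(D_R² + v_R²x²) = √(0.0008373² + 0.02207² × 28.1²) = 0.6202; v_R² = 0.0004871.
t = (0.6202 − 0.0008373)/0.0004871 = 1270 days.

1270 days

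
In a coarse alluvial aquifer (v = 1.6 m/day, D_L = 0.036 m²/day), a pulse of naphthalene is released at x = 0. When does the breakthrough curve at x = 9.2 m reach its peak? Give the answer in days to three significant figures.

5.74 days

For the 1D instantaneous-source solution, setting ∂C/∂t = 0 at fixed x gives v²t² + 2Dt − x² = 0, so t = (√(D² + v²x²) − D)/v².
√(D² + v²x²) = √(0.036² + 1.6² × 9.2²) = 14.72; v² = 2.56.
t = (14.72 − 0.036)/2.56 = 5.74 days (vs. the pure-advection estimate x/v = 5.75 d).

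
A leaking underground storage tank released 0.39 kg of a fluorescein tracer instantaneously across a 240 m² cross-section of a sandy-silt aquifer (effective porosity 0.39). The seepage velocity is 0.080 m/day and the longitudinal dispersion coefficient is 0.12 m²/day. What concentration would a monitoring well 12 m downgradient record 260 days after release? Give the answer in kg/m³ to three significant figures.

For an instantaneous plane source, C(x,t) = M/(n_e·A·√(4πDt)) · exp(−(x−vt)²/(4Dt)), with n_e·A the pore (flow) area.
Plume center vt = 0.080 × 260 = 20.8 m, so the well at 12 m is 8.8 m upgradient of the peak.
√(4πDt) = 19.80 m, giving peak height M/(n_e·A·√(4πDt)) = 0.39/(0.39 × 240 × 19.80) = 0.0002104 kg/m³.
(x−vt)²/(4Dt) = (-8.8)²/(4 × 0.12 × 260) = 0.6205; exp(−0.6205) = 0.5377.
C = 0.0002104 × 0.5377 = 0.000113 kg/m³.

0.000113 kg/m³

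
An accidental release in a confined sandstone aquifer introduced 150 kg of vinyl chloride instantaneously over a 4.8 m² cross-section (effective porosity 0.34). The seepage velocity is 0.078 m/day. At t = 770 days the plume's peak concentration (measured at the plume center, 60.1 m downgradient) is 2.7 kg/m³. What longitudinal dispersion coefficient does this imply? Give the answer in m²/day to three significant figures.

0.120 m²/day

At the plume center C_max = M/(n_e·A·√(4πDt)), so D = M²/(4πt·(n_e·A·C_max)²).
n_e·A·C_max = 0.34 × 4.8 × 2.7 = 4.406 kg/m.
D = 150²/(4π × 770 × 4.406²) = 0.120 m²/day.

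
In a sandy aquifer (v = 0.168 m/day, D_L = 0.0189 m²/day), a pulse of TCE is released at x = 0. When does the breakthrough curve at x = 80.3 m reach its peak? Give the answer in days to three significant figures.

For the 1D instantaneous-source solution, setting ∂C/∂t = 0 at fixed x gives v²t² + 2Dt − x² = 0, so t = (√(D² + v²x²) − D)/v².
√(D² + v²x²) = √(0.0189² + 0.168² × 80.3²) = 13.49; v² = 0.028224.
t = (13.49 − 0.0189)/0.028224 = 477 days (vs. the pure-advection estimate x/v = 478 d).

477 days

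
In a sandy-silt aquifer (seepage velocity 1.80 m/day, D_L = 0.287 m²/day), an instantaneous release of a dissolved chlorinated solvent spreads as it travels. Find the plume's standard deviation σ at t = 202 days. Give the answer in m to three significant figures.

10.8 m

Dispersive spreading gives a Gaussian with σ² = 2Dt; advection only shifts the center.
σ = √(2 × 0.287 × 202) = 10.8 m.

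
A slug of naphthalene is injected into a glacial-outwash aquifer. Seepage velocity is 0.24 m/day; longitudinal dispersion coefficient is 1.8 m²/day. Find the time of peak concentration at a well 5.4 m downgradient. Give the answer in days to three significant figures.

For the 1D instantaneous-source solution, setting ∂C/∂t = 0 at fixed x gives v²t² + 2Dt − x² = 0, so t = (√(D² + v²x²) − D)/v².
√(D² + v²x²) = √(1.8² + 0.24² × 5.4²) = 2.218; v² = 0.0576.
t = (2.218 − 1.8)/0.0576 = 7.26 days (vs. the pure-advection estimate x/v = 22.5 d).

7.26 days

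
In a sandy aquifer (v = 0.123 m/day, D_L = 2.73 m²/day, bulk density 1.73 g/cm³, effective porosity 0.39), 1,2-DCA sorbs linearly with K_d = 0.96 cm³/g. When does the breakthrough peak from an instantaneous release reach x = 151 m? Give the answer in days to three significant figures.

Retardation factor R = 1 + ρ_b·K_d/n = 1 + 1.73 × 0.96/0.39 = 5.258.
Sorption retards both mechanisms: v_R = v/R = 0.02339 m/day, D_R = D/R = 0.5192 m²/day.
Peak time from v_R²t² + 2D_R t − x² = 0: t = (√(D_R² + v_R²x²) − D_R)/v_R².
√(D_R² + v_R²x²) = √(0.5192² + 0.02339² × 151²) = 3.570; v_R² = 0.0005471.
t = (3.570 − 0.5192)/0.0005471 = 5580 days.

5580 days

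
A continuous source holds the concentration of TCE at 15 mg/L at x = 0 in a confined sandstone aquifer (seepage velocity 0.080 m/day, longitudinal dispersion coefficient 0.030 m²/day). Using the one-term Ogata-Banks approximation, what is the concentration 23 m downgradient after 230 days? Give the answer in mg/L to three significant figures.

For a continuous step input, C/C₀ ≈ ½·erfc((x−vt)/(2√(Dt))).
vt = 0.080 × 230 = 18.4 m and 2√(Dt) = 2√(0.030 × 230) = 5.254 m.
Argument (x−vt)/(2√(Dt)) = (23 − 18.4)/5.254 = 0.8755; ½·erfc(0.8755) = 0.1078.
C = 15 × 0.1078 = 1.62 mg/L.

1.62 mg/L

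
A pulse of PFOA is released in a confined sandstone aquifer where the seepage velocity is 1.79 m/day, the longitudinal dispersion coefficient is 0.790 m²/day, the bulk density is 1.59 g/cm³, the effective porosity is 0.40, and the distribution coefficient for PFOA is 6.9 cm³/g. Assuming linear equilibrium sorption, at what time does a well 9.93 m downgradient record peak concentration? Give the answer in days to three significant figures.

151 days

Retardation factor R = 1 + ρ_b·K_d/n = 1 + 1.59 × 6.9/0.40 = 28.43.
Sorption retards both mechanisms: v_R = v/R = 0.06296 m/day, D_R = D/R = 0.02779 m²/day.
Peak time from v_R²t² + 2D_R t − x² = 0: t = (√(D_R² + v_R²x²) − D_R)/v_R².
√(D_R² + v_R²x²) = √(0.02779² + 0.06296² × 9.93²) = 0.6258; v_R² = 0.003964.
t = (0.6258 − 0.02779)/0.003964 = 151 days.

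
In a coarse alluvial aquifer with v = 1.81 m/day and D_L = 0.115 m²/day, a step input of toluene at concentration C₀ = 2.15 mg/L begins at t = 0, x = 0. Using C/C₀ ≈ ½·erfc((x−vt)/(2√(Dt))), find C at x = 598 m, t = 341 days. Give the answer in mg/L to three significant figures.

2.12 mg/L

For a continuous step input, C/C₀ ≈ ½·erfc((x−vt)/(2√(Dt))).
vt = 1.81 × 341 = 617.21 m and 2√(Dt) = 2√(0.115 × 341) = 12.52 m.
Argument (x−vt)/(2√(Dt)) = (598 − 617.21)/12.52 = -1.534; ½·erfc(-1.534) = 0.9850.
C = 2.15 × 0.9850 = 2.12 mg/L.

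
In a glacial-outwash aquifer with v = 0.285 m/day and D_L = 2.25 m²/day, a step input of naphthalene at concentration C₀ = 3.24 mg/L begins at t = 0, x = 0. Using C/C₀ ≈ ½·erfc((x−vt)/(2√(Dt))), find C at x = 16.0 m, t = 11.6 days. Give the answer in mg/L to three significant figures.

0.128 mg/L

For a continuous step input, C/C₀ ≈ ½·erfc((x−vt)/(2√(Dt))).
vt = 0.285 × 11.6 = 3.306 m and 2√(Dt) = 2√(2.25 × 11.6) = 10.22 m.
Argument (x−vt)/(2√(Dt)) = (16.0 − 3.306)/10.22 = 1.242; ½·erfc(1.242) = 0.03951.
C = 3.24 × 0.03951 = 0.128 mg/L.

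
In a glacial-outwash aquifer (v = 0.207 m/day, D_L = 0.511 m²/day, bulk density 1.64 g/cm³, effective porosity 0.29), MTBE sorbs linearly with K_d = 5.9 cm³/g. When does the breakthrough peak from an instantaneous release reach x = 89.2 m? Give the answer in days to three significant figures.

Retardation factor R = 1 + ρ_b·K_d/n = 1 + 1.64 × 5.9/0.29 = 34.37.
Sorption retards both mechanisms: v_R = v/R = 0.006023 m/day, D_R = D/R = 0.01487 m²/day.
Peak time from v_R²t² + 2D_R t − x² = 0: t = (√(D_R² + v_R²x²) − D_R)/v_R².
√(D_R² + v_R²x²) = √(0.01487² + 0.006023² × 89.2²) = 0.5375; v_R² = 3.628e-05.
t = (0.5375 − 0.01487)/3.628e-05 = 14400 days.

14400 days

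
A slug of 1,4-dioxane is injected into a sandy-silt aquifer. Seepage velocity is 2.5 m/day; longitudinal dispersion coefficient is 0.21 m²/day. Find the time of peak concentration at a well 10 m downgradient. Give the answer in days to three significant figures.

For the 1D instantaneous-source solution, setting ∂C/∂t = 0 at fixed x gives v²t² + 2Dt − x² = 0, so t = (√(D² + v²x²) − D)/v².
√(D² + v²x²) = √(0.21² + 2.5² × 10²) = 25.00; v² = 6.25.
t = (25.00 − 0.21)/6.25 = 3.97 days (vs. the pure-advection estimate x/v = 4.00 d).

3.97 days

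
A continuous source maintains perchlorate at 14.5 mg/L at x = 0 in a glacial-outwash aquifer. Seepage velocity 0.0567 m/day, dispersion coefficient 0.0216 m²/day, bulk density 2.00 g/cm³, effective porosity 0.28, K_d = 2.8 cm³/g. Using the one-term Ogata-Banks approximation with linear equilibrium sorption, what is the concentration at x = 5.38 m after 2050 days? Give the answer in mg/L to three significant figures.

Retardation factor R = 1 + ρ_b·K_d/n = 1 + 2.00 × 2.8/0.28 = 21.00.
Sorption retards both mechanisms: v_R = v/R = 0.002700 m/day, D_R = D/R = 0.001029 m²/day.
v_R·t = 0.002700 × 2050 = 5.535 m; 2√(D_R t) = 2.905 m; argument = (5.38 − 5.535)/2.905 = -0.05336.
C = C₀ × ½·erfc(-0.05336) = 14.5 × 0.5301 = 7.69 mg/L.

7.69 mg/L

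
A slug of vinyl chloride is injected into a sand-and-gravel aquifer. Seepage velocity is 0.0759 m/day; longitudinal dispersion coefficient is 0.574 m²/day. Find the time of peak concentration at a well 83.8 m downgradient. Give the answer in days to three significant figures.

For the 1D instantaneous-source solution, setting ∂C/∂t = 0 at fixed x gives v²t² + 2Dt − x² = 0, so t = (√(D² + v²x²) − D)/v².
√(D² + v²x²) = √(0.574² + 0.0759² × 83.8²) = 6.386; v² = 0.00576081.
t = (6.386 − 0.574)/0.00576081 = 1010 days (vs. the pure-advection estimate x/v = 1100 d).

1010 days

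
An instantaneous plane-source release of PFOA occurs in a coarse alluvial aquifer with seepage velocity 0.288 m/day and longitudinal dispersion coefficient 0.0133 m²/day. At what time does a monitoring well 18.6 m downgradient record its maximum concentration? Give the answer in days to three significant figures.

For the 1D instantaneous-source solution, setting ∂C/∂t = 0 at fixed x gives v²t² + 2Dt − x² = 0, so t = (√(D² + v²x²) − D)/v².
√(D² + v²x²) = √(0.0133² + 0.288² × 18.6²) = 5.357; v² = 0.082944.
t = (5.357 − 0.0133)/0.082944 = 64.4 days (vs. the pure-advection estimate x/v = 64.6 d).

64.4 days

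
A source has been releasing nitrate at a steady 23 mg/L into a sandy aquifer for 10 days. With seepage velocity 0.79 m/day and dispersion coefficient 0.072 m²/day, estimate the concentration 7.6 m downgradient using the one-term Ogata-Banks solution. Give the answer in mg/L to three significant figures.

13.8 mg/L

For a continuous step input, C/C₀ ≈ ½·erfc((x−vt)/(2√(Dt))).
vt = 0.79 × 10 = 7.9 m and 2√(Dt) = 2√(0.072 × 10) = 1.697 m.
Argument (x−vt)/(2√(Dt)) = (7.6 − 7.9)/1.697 = -0.1768; ½·erfc(-0.1768) = 0.5987.
C = 23 × 0.5987 = 13.8 mg/L.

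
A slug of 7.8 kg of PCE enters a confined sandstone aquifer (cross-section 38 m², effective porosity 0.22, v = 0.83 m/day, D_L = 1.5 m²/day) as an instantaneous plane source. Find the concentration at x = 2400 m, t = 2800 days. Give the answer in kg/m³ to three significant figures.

For an instantaneous plane source, C(x,t) = M/(n_e·A·√(4πDt)) · exp(−(x−vt)²/(4Dt)), with n_e·A the pore (flow) area.
Plume center vt = 0.83 × 2800 = 2324 m, so the well at 2400 m is 76 m downgradient of the peak.
√(4πDt) = 229.7 m, giving peak height M/(n_e·A·√(4πDt)) = 7.8/(0.22 × 38 × 229.7) = 0.004062 kg/m³.
(x−vt)²/(4Dt) = (76)²/(4 × 1.5 × 2800) = 0.3438; exp(−0.3438) = 0.7091.
C = 0.004062 × 0.7091 = 0.00288 kg/m³.

0.00288 kg/m³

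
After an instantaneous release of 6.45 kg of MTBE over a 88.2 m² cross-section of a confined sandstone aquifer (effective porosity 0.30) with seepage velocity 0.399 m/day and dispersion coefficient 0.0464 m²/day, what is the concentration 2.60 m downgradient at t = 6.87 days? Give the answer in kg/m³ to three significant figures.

For an instantaneous plane source, C(x,t) = M/(n_e·A·√(4πDt)) · exp(−(x−vt)²/(4Dt)), with n_e·A the pore (flow) area.
Plume center vt = 0.399 × 6.87 = 2.74113 m, so the well at 2.60 m is 0.14113 m upgradient of the peak.
√(4πDt) = 2.001 m, giving peak height M/(n_e·A·√(4πDt)) = 6.45/(0.30 × 88.2 × 2.001) = 0.1218 kg/m³.
(x−vt)²/(4Dt) = (-0.14113)²/(4 × 0.0464 × 6.87) = 0.01562; exp(−0.01562) = 0.9845.
C = 0.1218 × 0.9845 = 0.120 kg/m³.

0.120 kg/m³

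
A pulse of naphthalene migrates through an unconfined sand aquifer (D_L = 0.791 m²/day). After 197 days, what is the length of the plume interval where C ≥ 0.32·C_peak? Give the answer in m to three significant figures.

53.3 m

The plume is Gaussian with σ = √(2Dt) = √(2 × 0.791 × 197) = 17.65 m.
C/C_peak = exp(−Δx²/(2σ²)) = 0.32 ⇒ Δx = σ·√(−2 ln 0.32) = 17.65 × 1.510 = 26.65 m.
Width = 2Δx = 53.3 m.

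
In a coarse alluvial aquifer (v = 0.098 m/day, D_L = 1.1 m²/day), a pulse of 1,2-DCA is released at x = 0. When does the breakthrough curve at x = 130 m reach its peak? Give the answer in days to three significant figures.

1220 days

For the 1D instantaneous-source solution, setting ∂C/∂t = 0 at fixed x gives v²t² + 2Dt − x² = 0, so t = (√(D² + v²x²) − D)/v².
√(D² + v²x²) = √(1.1² + 0.098² × 130²) = 12.79; v² = 0.009604.
t = (12.79 − 1.1)/0.009604 = 1220 days (vs. the pure-advection estimate x/v = 1330 d).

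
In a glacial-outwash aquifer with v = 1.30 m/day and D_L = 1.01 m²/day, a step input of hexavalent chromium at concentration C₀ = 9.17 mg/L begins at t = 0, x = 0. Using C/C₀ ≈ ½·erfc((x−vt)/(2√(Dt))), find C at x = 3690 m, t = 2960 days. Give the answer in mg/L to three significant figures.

8.98 mg/L

For a continuous step input, C/C₀ ≈ ½·erfc((x−vt)/(2√(Dt))).
vt = 1.30 × 2960 = 3848 m and 2√(Dt) = 2√(1.01 × 2960) = 109.4 m.
Argument (x−vt)/(2√(Dt)) = (3690 − 3848)/109.4 = -1.444; ½·erfc(-1.444) = 0.9794.
C = 9.17 × 0.9794 = 8.98 mg/L.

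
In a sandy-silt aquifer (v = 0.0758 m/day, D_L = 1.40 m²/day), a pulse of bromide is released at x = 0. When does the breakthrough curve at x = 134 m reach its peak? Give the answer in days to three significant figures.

1540 days

For the 1D instantaneous-source solution, setting ∂C/∂t = 0 at fixed x gives v²t² + 2Dt − x² = 0, so t = (√(D² + v²x²) − D)/v².
√(D² + v²x²) = √(1.40² + 0.0758² × 134²) = 10.25; v² = 0.00574564.
t = (10.25 − 1.40)/0.00574564 = 1540 days (vs. the pure-advection estimate x/v = 1770 d).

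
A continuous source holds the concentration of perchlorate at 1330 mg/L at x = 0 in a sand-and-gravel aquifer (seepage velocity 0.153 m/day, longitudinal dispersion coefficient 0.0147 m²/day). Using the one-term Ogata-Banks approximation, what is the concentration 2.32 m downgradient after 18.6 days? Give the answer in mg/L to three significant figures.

For a continuous step input, C/C₀ ≈ ½·erfc((x−vt)/(2√(Dt))).
vt = 0.153 × 18.6 = 2.8458 m and 2√(Dt) = 2√(0.0147 × 18.6) = 1.046 m.
Argument (x−vt)/(2√(Dt)) = (2.32 − 2.8458)/1.046 = -0.5027; ½·erfc(-0.5027) = 0.7614.
C = 1330 × 0.7614 = 1010 mg/L.

1010 mg/L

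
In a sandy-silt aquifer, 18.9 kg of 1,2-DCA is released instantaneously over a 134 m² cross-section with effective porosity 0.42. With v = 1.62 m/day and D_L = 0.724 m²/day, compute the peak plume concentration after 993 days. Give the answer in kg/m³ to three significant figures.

The peak of an instantaneous 1D plume sits at x = vt; there the Gaussian factor is 1 and C_max = M/(n_e·A·√(4πDt)), where n_e·A is the pore area the mass is dissolved in.
√(4πDt) = √(4π × 0.724 × 993) = 95.05 m, so C_max = 18.9/(0.42 × 134 × 95.05) = 0.00353 kg/m³.

0.00353 kg/m³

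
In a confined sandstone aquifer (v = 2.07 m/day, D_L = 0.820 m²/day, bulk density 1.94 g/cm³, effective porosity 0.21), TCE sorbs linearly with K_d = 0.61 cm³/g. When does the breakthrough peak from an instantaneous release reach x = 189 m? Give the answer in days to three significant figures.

Retardation factor R = 1 + ρ_b·K_d/n = 1 + 1.94 × 0.61/0.21 = 6.635.
Sorption retards both mechanisms: v_R = v/R = 0.3120 m/day, D_R = D/R = 0.1236 m²/day.
Peak time from v_R²t² + 2D_R t − x² = 0: t = (√(D_R² + v_R²x²) − D_R)/v_R².
√(D_R² + v_R²x²) = √(0.1236² + 0.3120² × 189²) = 58.97; v_R² = 0.09734.
t = (58.97 − 0.1236)/0.09734 = 605 days.

605 days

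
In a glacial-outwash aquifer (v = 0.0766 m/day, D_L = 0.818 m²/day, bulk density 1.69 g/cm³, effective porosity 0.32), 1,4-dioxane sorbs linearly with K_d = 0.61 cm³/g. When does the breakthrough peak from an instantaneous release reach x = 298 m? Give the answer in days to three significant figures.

15800 days

Retardation factor R = 1 + ρ_b·K_d/n = 1 + 1.69 × 0.61/0.32 = 4.222.
Sorption retards both mechanisms: v_R = v/R = 0.01814 m/day, D_R = D/R = 0.1937 m²/day.
Peak time from v_R²t² + 2D_R t − x² = 0: t = (√(D_R² + v_R²x²) − D_R)/v_R².
√(D_R² + v_R²x²) = √(0.1937² + 0.01814² × 298²) = 5.409; v_R² = 0.0003291.
t = (5.409 − 0.1937)/0.0003291 = 15800 days.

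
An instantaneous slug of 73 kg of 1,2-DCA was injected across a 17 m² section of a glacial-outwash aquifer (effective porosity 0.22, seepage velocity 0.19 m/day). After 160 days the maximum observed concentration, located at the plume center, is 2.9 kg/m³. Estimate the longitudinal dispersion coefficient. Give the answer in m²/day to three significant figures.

0.0225 m²/day

At the plume center C_max = M/(n_e·A·√(4πDt)), so D = M²/(4πt·(n_e·A·C_max)²).
n_e·A·C_max = 0.22 × 17 × 2.9 = 10.85 kg/m.
D = 73²/(4π × 160 × 10.85²) = 0.0225 m²/day.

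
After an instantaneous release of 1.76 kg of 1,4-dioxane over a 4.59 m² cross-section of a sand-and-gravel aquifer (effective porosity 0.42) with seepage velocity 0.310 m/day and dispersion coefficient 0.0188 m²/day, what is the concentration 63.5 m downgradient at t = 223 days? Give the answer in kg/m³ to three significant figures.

0.0190 kg/m³

For an instantaneous plane source, C(x,t) = M/(n_e·A·√(4πDt)) · exp(−(x−vt)²/(4Dt)), with n_e·A the pore (flow) area.
Plume center vt = 0.310 × 223 = 69.13 m, so the well at 63.5 m is 5.63 m upgradient of the peak.
√(4πDt) = 7.258 m, giving peak height M/(n_e·A·√(4πDt)) = 1.76/(0.42 × 4.59 × 7.258) = 0.1258 kg/m³.
(x−vt)²/(4Dt) = (-5.63)²/(4 × 0.0188 × 223) = 1.890; exp(−1.890) = 0.1511.
C = 0.1258 × 0.1511 = 0.0190 kg/m³.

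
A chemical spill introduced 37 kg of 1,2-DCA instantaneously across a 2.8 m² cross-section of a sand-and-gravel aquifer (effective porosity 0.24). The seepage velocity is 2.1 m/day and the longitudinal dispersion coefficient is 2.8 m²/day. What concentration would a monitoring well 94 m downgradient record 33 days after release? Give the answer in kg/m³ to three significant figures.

For an instantaneous plane source, C(x,t) = M/(n_e·A·√(4πDt)) · exp(−(x−vt)²/(4Dt)), with n_e·A the pore (flow) area.
Plume center vt = 2.1 × 33 = 69.3 m, so the well at 94 m is 24.7 m downgradient of the peak.
√(4πDt) = 34.08 m, giving peak height M/(n_e·A·√(4πDt)) = 37/(0.24 × 2.8 × 34.08) = 1.616 kg/m³.
(x−vt)²/(4Dt) = (24.7)²/(4 × 2.8 × 33) = 1.651; exp(−1.651) = 0.1919.
C = 1.616 × 0.1919 = 0.310 kg/m³.

0.310 kg/m³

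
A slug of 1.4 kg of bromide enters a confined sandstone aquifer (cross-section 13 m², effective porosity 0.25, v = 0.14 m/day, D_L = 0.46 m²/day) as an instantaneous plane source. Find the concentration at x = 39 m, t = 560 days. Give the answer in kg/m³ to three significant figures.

For an instantaneous plane source, C(x,t) = M/(n_e·A·√(4πDt)) · exp(−(x−vt)²/(4Dt)), with n_e·A the pore (flow) area.
Plume center vt = 0.14 × 560 = 78.4 m, so the well at 39 m is 39.4 m upgradient of the peak.
√(4πDt) = 56.90 m, giving peak height M/(n_e·A·√(4πDt)) = 1.4/(0.25 × 13 × 56.90) = 0.007571 kg/m³.
(x−vt)²/(4Dt) = (-39.4)²/(4 × 0.46 × 560) = 1.507; exp(−1.507) = 0.2216.
C = 0.007571 × 0.2216 = 0.00168 kg/m³.

0.00168 kg/m³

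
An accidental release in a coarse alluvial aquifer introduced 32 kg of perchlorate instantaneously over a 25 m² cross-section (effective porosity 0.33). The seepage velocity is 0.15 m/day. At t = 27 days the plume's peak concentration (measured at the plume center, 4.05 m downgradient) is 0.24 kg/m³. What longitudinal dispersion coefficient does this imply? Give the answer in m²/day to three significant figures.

At the plume center C_max = M/(n_e·A·√(4πDt)), so D = M²/(4πt·(n_e·A·C_max)²).
n_e·A·C_max = 0.33 × 25 × 0.24 = 1.980 kg/m.
D = 32²/(4π × 27 × 1.980²) = 0.770 m²/day.

0.770 m²/day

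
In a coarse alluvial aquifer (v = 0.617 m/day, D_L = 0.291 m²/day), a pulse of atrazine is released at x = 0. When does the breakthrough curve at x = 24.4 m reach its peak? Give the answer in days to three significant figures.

38.8 days

For the 1D instantaneous-source solution, setting ∂C/∂t = 0 at fixed x gives v²t² + 2Dt − x² = 0, so t = (√(D² + v²x²) − D)/v².
√(D² + v²x²) = √(0.291² + 0.617² × 24.4²) = 15.06; v² = 0.380689.
t = (15.06 − 0.291)/0.380689 = 38.8 days (vs. the pure-advection estimate x/v = 39.5 d).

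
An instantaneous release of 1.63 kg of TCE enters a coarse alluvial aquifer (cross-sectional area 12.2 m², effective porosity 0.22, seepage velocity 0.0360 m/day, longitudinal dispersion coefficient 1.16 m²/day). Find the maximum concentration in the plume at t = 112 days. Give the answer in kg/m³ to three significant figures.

The peak of an instantaneous 1D plume sits at x = vt; there the Gaussian factor is 1 and C_max = M/(n_e·A·√(4πDt)), where n_e·A is the pore area the mass is dissolved in.
√(4πDt) = √(4π × 1.16 × 112) = 40.41 m, so C_max = 1.63/(0.22 × 12.2 × 40.41) = 0.0150 kg/m³.

0.0150 kg/m³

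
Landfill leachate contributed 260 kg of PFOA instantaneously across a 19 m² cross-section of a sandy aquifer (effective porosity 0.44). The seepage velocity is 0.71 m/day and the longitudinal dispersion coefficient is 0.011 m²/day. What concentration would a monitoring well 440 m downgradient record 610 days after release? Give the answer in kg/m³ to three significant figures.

For an instantaneous plane source, C(x,t) = M/(n_e·A·√(4πDt)) · exp(−(x−vt)²/(4Dt)), with n_e·A the pore (flow) area.
Plume center vt = 0.71 × 610 = 433.1 m, so the well at 440 m is 6.9 m downgradient of the peak.
√(4πDt) = 9.183 m, giving peak height M/(n_e·A·√(4πDt)) = 260/(0.44 × 19 × 9.183) = 3.387 kg/m³.
(x−vt)²/(4Dt) = (6.9)²/(4 × 0.011 × 610) = 1.774; exp(−1.774) = 0.1697.
C = 3.387 × 0.1697 = 0.575 kg/m³.

0.575 kg/m³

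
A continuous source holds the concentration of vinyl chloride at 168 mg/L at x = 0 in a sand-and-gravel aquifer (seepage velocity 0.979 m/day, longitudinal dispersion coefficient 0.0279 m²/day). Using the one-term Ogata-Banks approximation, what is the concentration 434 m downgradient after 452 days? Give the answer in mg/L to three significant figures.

160 mg/L

For a continuous step input, C/C₀ ≈ ½·erfc((x−vt)/(2√(Dt))).
vt = 0.979 × 452 = 442.508 m and 2√(Dt) = 2√(0.0279 × 452) = 7.102 m.
Argument (x−vt)/(2√(Dt)) = (434 − 442.508)/7.102 = -1.198; ½·erfc(-1.198) = 0.9549.
C = 168 × 0.9549 = 160 mg/L.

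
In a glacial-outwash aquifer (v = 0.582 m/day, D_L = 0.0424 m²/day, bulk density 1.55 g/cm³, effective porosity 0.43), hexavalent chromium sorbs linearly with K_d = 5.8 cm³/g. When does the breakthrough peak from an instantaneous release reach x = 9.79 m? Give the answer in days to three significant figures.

Retardation factor R = 1 + ρ_b·K_d/n = 1 + 1.55 × 5.8/0.43 = 21.91.
Sorption retards both mechanisms: v_R = v/R = 0.02656 m/day, D_R = D/R = 0.001935 m²/day.
Peak time from v_R²t² + 2D_R t − x² = 0: t = (√(D_R² + v_R²x²) − D_R)/v_R².
√(D_R² + v_R²x²) = √(0.001935² + 0.02656² × 9.79²) = 0.2600; v_R² = 0.0007054.
t = (0.2600 − 0.001935)/0.0007054 = 366 days.

366 days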